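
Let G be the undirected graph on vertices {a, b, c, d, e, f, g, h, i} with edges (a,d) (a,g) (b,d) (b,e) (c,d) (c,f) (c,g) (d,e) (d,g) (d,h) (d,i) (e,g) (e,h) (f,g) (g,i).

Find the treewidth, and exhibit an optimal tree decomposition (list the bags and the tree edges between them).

Every bag has size at most 3, so the width is 3 − 1 = 2 and tw(G) ≤ 2. Conversely, {d, e, g} is a clique of size 3, and the vertices of any clique must share a bag in every tree decomposition; so some bag has ≥ 3 vertices and tw(G) ≥ 2. Therefore the treewidth is 2.

Treewidth 2.
Bags: B1 = {d, e, g}  B2 = {c, d, g}  B3 = {c, f, g}  B4 = {b, d, e}  B5 = {d, e, h}  B6 = {d, g, i}  B7 = {a, d, g}
Tree: B1–B2, B2–B3, B1–B4, B4–B5, B2–B6, B2–B7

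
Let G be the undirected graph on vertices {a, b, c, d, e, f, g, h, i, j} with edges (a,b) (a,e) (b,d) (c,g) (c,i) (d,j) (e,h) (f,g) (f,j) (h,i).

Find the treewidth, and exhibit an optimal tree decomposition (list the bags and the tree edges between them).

The largest bag has 3 vertices, giving width 2; this decomposition certifies tw(G) ≤ 2. The edges b–a–e–h–i–c–g–f–j–d–b form a cycle, so G is not a tree and its treewidth is at least 2. Hence tw(G) = 2 exactly.

Treewidth 2.
One optimal decomposition is:
Bags: B1 = {a, b, e}  B2 = {b, e, h}  B3 = {b, h, i}  B4 = {b, c, i}  B5 = {b, c, g}  B6 = {b, f, g}  B7 = {b, f, j}  B8 = {b, d, j}
Tree: B1–B2, B2–B3, B3–B4, B4–B5, B5–B6, B6–B7, B7–B8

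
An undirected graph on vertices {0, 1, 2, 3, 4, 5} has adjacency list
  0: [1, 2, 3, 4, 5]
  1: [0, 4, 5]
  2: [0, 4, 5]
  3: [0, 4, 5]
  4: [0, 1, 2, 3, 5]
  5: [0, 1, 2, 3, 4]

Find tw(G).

A width-3 tree decomposition is:
Bags: B1 = {0, 2, 4, 5}  B2 = {0, 1, 4, 5}  B3 = {0, 3, 4, 5}
Tree: B1–B2, B1–B3
Every bag has size at most 4, so the width is 4 − 1 = 3 and tw(G) ≤ 3. On the other hand G contains the 4-clique {0, 1, 4, 5}. A clique must lie in a single bag of any decomposition, so no decomposition can have width below 3. Hence tw(G) = 3 exactly.

3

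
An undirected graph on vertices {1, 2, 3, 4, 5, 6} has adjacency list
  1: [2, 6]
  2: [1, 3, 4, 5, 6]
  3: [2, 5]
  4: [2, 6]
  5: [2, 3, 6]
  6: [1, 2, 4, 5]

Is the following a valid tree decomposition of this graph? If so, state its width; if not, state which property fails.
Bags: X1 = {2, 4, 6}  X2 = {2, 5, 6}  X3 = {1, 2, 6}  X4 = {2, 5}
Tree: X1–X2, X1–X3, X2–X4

No — vertex 3 appears in no bag.

A tree decomposition must satisfy three properties: every vertex lies in some bag; for every edge, both endpoints lie together in some bag; and for every vertex, the bags containing it form a connected subtree. Here vertex 3 appears in no bag, so the decomposition is invalid.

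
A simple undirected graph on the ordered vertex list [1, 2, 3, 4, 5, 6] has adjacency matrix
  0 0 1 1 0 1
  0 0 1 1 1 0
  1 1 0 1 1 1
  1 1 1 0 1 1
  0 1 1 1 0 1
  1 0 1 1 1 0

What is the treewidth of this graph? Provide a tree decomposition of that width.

Each bag holds 4 vertices, so the decomposition has width 3, which upper-bounds the treewidth. On the other hand G contains the 4-clique {1, 3, 4, 6}. A clique must lie in a single bag of any decomposition, so no decomposition can have width below 3. The upper and lower bounds meet at 3, so that is the treewidth.

Treewidth 3.
Bags: B1 = {3, 4, 5, 6}  B2 = {2, 3, 4, 5}  B3 = {1, 3, 4, 6}
Tree: B1–B2, B1–B3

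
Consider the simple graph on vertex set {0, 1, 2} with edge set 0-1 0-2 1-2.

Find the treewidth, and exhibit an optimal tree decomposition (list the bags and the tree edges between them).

Treewidth 2.
One optimal decomposition is:
Bags: B1 = {0, 1, 2}
Tree: (single bag)

With just one bag of size 3, the width is 3 − 1 = 2, so tw(G) ≤ 2. Conversely, {0, 1, 2} is a clique of size 3, and the vertices of any clique must share a bag in every tree decomposition; so some bag has ≥ 3 vertices and tw(G) ≥ 2. Hence tw(G) = 2 exactly.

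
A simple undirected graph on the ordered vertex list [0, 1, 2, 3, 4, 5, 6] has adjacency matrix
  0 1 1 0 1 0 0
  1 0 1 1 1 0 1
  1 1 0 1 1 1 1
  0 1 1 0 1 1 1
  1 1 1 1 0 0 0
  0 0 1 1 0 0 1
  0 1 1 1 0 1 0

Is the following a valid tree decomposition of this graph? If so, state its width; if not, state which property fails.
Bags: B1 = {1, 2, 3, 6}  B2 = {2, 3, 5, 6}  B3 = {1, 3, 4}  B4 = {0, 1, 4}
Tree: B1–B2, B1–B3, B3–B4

A tree decomposition must satisfy three properties: every vertex lies in some bag; for every edge, both endpoints lie together in some bag; and for every vertex, the bags containing it form a connected subtree. Here edge (2,4) lies in no bag, so the decomposition is invalid.

No — edge (2,4) lies in no bag.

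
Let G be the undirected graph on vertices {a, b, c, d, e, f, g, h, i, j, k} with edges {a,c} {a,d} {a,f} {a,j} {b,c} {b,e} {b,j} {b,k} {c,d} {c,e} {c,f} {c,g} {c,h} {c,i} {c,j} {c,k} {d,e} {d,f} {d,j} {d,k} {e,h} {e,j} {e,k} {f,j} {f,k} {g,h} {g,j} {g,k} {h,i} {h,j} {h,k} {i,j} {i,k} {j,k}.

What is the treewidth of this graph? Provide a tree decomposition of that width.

Every bag has size at most 5, so the width is 5 − 1 = 4 and tw(G) ≤ 4. On the other hand G contains the 5-clique {a, c, d, f, j}. A clique must lie in a single bag of any decomposition, so no decomposition can have width below 4. Therefore the treewidth is 4.

Treewidth 4.
One optimal decomposition is:
Bags: B1 = {c, e, h, j, k}  B2 = {c, h, i, j, k}  B3 = {c, d, e, j, k}  B4 = {c, d, f, j, k}  B5 = {a, c, d, f, j}  B6 = {b, c, e, j, k}  B7 = {c, g, h, j, k}
Tree: B1–B2, B1–B3, B3–B4, B4–B5, B3–B6, B2–B7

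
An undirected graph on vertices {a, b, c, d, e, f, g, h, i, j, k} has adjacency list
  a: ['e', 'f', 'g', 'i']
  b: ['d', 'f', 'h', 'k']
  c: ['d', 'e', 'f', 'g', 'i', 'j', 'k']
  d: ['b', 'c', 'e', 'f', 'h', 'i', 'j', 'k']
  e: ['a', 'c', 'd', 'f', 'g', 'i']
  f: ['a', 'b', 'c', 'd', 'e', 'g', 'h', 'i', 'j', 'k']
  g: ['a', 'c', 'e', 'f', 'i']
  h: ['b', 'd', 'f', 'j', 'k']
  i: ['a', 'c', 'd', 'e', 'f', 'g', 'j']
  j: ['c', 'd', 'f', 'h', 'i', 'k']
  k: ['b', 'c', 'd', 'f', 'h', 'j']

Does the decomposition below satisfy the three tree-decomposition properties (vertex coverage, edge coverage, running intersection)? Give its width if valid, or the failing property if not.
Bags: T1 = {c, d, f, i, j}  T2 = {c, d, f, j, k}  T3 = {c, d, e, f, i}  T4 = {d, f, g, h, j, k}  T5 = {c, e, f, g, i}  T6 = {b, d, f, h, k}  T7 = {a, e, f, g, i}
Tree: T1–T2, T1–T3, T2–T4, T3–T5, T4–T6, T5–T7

A tree decomposition must satisfy three properties: every vertex lies in some bag; for every edge, both endpoints lie together in some bag; and for every vertex, the bags containing it form a connected subtree. Here bags containing vertex g are not connected in the tree, so the decomposition is invalid.

No — bags containing vertex g are not connected in the tree.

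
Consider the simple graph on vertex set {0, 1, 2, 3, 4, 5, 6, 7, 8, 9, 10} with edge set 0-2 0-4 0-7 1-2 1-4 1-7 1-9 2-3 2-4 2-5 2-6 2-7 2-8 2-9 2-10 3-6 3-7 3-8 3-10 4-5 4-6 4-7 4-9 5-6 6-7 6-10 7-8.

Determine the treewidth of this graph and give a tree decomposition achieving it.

Treewidth 3.
One optimal decomposition is:
Bags: B1 = {2, 4, 5, 6}  B2 = {2, 4, 6, 7}  B3 = {0, 2, 4, 7}  B4 = {1, 2, 4, 7}  B5 = {2, 3, 6, 7}  B6 = {2, 3, 6, 10}  B7 = {1, 2, 4, 9}  B8 = {2, 3, 7, 8}
Tree: B1–B2, B2–B3, B3–B4, B2–B5, B5–B6, B4–B7, B5–B8

Every bag has size at most 4, so the width is 4 − 1 = 3 and tw(G) ≤ 3. Conversely, {2, 3, 7, 8} is a clique of size 4, and the vertices of any clique must share a bag in every tree decomposition; so some bag has ≥ 4 vertices and tw(G) ≥ 3. The upper and lower bounds meet at 3, so that is the treewidth.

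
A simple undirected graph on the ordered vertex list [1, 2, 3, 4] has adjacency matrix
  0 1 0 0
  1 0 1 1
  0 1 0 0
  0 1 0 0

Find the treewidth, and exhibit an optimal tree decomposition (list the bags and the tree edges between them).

Treewidth 1.
Bags: B1 = {2, 4}  B2 = {1, 2}  B3 = {2, 3}
Tree: B1–B2, B1–B3

The largest bag has 2 vertices, giving width 1; this decomposition certifies tw(G) ≤ 1. Since G has at least one edge (e.g. 2–4), it is not an edgeless graph, so tw(G) ≥ 1. Combining the bounds, tw(G) = 1.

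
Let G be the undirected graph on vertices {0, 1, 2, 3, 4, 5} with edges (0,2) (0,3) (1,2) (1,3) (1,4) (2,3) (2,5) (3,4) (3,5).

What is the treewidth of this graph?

2

A width-2 tree decomposition is:
Bags: B1 = {2, 3, 5}  B2 = {1, 2, 3}  B3 = {1, 3, 4}  B4 = {0, 2, 3}
Tree: B1–B2, B2–B3, B1–B4
Each bag holds 3 vertices, so the decomposition has width 2, which upper-bounds the treewidth. On the other hand G contains the 3-clique {0, 2, 3}. A clique must lie in a single bag of any decomposition, so no decomposition can have width below 2. Therefore the treewidth is 2.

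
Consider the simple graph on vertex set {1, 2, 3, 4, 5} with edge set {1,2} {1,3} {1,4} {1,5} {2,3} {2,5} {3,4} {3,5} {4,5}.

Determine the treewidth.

3

A width-3 tree decomposition is:
Bags: B1 = {1, 2, 3, 5}  B2 = {1, 3, 4, 5}
Tree: B1–B2
Every bag has size at most 4, so the width is 4 − 1 = 3 and tw(G) ≤ 3. For the lower bound, the 4 vertices {1, 2, 3, 5} are pairwise adjacent, and any tree decomposition puts a clique entirely inside one bag — forcing width ≥ 3. The upper and lower bounds meet at 3, so that is the treewidth.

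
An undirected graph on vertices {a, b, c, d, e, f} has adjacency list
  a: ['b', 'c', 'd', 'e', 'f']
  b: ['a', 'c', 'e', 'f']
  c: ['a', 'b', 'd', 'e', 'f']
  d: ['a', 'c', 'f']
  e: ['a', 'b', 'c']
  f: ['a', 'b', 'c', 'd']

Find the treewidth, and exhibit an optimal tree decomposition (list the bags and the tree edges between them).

Treewidth 3.
Bags: B1 = {a, c, d, f}  B2 = {a, b, c, f}  B3 = {a, b, c, e}
Tree: B1–B2, B2–B3

Each bag holds 4 vertices, so the decomposition has width 3, which upper-bounds the treewidth. For the lower bound, the 4 vertices {a, b, c, e} are pairwise adjacent, and any tree decomposition puts a clique entirely inside one bag — forcing width ≥ 3. The upper and lower bounds meet at 3, so that is the treewidth.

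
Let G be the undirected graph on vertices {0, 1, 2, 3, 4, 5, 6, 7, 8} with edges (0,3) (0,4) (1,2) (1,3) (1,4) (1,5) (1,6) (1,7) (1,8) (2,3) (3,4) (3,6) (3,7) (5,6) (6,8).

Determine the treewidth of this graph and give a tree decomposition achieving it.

The largest bag has 3 vertices, giving width 2; this decomposition certifies tw(G) ≤ 2. On the other hand G contains the 3-clique {0, 3, 4}. A clique must lie in a single bag of any decomposition, so no decomposition can have width below 2. Combining the bounds, tw(G) = 2.

Treewidth 2.
One such decomposition:
Bags: B1 = {1, 3, 6}  B2 = {1, 2, 3}  B3 = {1, 5, 6}  B4 = {1, 3, 4}  B5 = {1, 3, 7}  B6 = {0, 3, 4}  B7 = {1, 6, 8}
Tree: B1–B2, B1–B3, B2–B4, B2–B5, B4–B6, B1–B7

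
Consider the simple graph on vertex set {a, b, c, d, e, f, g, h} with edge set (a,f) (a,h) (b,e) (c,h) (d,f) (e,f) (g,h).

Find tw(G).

A width-1 tree decomposition is:
Bags: B1 = {a, f}  B2 = {a, h}  B3 = {c, h}  B4 = {d, f}  B5 = {g, h}  B6 = {e, f}  B7 = {b, e}
Tree: B1–B2, B2–B3, B1–B4, B2–B5, B4–B6, B6–B7
Each bag holds 2 vertices, so the decomposition has width 1, which upper-bounds the treewidth. G has an edge, so its treewidth is at least 1. The upper and lower bounds meet at 1, so that is the treewidth.

1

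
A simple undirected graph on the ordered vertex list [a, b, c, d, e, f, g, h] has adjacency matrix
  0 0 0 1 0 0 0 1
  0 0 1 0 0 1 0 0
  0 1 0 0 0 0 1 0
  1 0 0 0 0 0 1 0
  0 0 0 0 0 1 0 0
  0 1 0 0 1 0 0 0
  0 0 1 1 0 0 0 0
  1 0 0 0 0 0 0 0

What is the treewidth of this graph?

A width-1 tree decomposition is:
Bags: B1 = {a, h}  B2 = {a, d}  B3 = {d, g}  B4 = {c, g}  B5 = {b, c}  B6 = {b, f}  B7 = {e, f}
Tree: B1–B2, B2–B3, B3–B4, B4–B5, B5–B6, B6–B7
The largest bag has 2 vertices, giving width 1; this decomposition certifies tw(G) ≤ 1. Since G has at least one edge (e.g. h–a), it is not an edgeless graph, so tw(G) ≥ 1. Combining the bounds, tw(G) = 1.

1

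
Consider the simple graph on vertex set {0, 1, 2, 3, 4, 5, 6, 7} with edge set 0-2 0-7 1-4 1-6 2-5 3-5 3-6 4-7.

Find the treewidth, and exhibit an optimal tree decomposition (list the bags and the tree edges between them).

Treewidth 2.
Bags: B1 = {1, 4, 7}  B2 = {0, 1, 7}  B3 = {0, 1, 2}  B4 = {1, 2, 5}  B5 = {1, 3, 5}  B6 = {1, 3, 6}
Tree: B1–B2, B2–B3, B3–B4, B4–B5, B5–B6

Every bag has size at most 3, so the width is 3 − 1 = 2 and tw(G) ≤ 2. The edges 1–4–7–0–2–5–3–6–1 form a cycle, so G is not a tree and its treewidth is at least 2. Hence tw(G) = 2 exactly.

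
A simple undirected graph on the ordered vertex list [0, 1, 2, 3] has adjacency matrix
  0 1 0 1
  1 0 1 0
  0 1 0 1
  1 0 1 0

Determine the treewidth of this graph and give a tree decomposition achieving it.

The largest bag has 3 vertices, giving width 2; this decomposition certifies tw(G) ≤ 2. Since 0–3–2–1–0 is a cycle in G, G is not acyclic. Forests are exactly the graphs of treewidth ≤ 1, so tw(G) ≥ 2. The upper and lower bounds meet at 2, so that is the treewidth.

Treewidth 2.
One such decomposition:
Bags: B1 = {0, 2, 3}  B2 = {0, 1, 2}
Tree: B1–B2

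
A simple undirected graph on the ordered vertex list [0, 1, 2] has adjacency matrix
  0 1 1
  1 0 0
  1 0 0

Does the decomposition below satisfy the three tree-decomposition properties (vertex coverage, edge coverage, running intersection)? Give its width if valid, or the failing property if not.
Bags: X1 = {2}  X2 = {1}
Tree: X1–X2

No — vertex 0 appears in no bag.

A tree decomposition must satisfy three properties: every vertex lies in some bag; for every edge, both endpoints lie together in some bag; and for every vertex, the bags containing it form a connected subtree. Here vertex 0 appears in no bag, so the decomposition is invalid.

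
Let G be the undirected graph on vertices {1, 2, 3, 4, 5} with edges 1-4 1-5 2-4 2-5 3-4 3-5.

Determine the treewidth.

A width-2 tree decomposition is:
Bags: B1 = {2, 4, 5}  B2 = {1, 4, 5}  B3 = {3, 4, 5}
Tree: B1–B2, B2–B3
Every bag has size at most 3, so the width is 3 − 1 = 2 and tw(G) ≤ 2. Since 5–2–4–1–5 is a cycle in G, G is not acyclic. Forests are exactly the graphs of treewidth ≤ 1, so tw(G) ≥ 2. Hence tw(G) = 2 exactly.

2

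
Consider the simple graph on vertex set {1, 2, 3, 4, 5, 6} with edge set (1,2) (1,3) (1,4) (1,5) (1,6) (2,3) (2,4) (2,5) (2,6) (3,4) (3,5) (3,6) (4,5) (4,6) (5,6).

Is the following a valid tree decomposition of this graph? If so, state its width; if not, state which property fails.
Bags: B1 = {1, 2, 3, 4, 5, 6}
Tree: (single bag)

Yes; width 5.

Checking the three conditions: (i) the bags cover all of {1, 2, 3, 4, 5, 6}; (ii) for each edge, some bag contains both endpoints; (iii) the bags containing any fixed vertex form a subtree. All hold, so the decomposition is valid with width 6 − 1 = 5.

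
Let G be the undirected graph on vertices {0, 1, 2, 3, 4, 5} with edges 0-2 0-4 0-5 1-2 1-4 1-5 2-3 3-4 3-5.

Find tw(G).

A width-3 tree decomposition is:
Bags: B1 = {0, 2, 4, 5}  B2 = {1, 2, 4, 5}  B3 = {2, 3, 4, 5}
Tree: B1–B2, B2–B3
Each bag holds 4 vertices, so the decomposition has width 3, which upper-bounds the treewidth. For the lower bound: the 4 vertex sets {0,5}, {1,4}, {2}, {3} are disjoint, each induces a connected subgraph, and every pair is joined by at least one edge of G. Contracting each set to a single vertex therefore yields K_{4} as a minor, and since treewidth is minor-monotone, tw(G) ≥ tw(K_{4}) = 3. Therefore the treewidth is 3.

3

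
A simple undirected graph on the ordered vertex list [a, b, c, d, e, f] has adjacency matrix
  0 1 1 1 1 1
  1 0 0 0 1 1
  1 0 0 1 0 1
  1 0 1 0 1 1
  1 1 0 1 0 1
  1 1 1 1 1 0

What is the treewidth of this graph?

3

A width-3 tree decomposition is:
Bags: B1 = {a, d, e, f}  B2 = {a, b, e, f}  B3 = {a, c, d, f}
Tree: B1–B2, B1–B3
Each bag holds 4 vertices, so the decomposition has width 3, which upper-bounds the treewidth. On the other hand G contains the 4-clique {a, d, e, f}. A clique must lie in a single bag of any decomposition, so no decomposition can have width below 3. Therefore the treewidth is 3.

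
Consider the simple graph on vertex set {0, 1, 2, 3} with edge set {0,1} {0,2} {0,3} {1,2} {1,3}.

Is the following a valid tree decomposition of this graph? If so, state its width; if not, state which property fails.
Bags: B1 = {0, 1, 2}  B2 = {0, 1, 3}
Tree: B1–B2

Checking the three conditions: (i) the bags cover all of {0, 1, 2, 3}; (ii) for each edge, some bag contains both endpoints; (iii) the bags containing any fixed vertex form a subtree. All hold, so the decomposition is valid with width 3 − 1 = 2.

Yes; width 2.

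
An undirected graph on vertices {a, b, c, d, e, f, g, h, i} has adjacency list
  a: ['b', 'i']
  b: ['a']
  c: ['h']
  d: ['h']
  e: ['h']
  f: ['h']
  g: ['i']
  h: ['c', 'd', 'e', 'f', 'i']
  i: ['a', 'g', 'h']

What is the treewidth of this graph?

1

A width-1 tree decomposition is:
Bags: B1 = {d, h}  B2 = {h, i}  B3 = {a, i}  B4 = {a, b}  B5 = {c, h}  B6 = {e, h}  B7 = {g, i}  B8 = {f, h}
Tree: B1–B2, B2–B3, B3–B4, B2–B5, B5–B6, B3–B7, B5–B8
Each bag holds 2 vertices, so the decomposition has width 1, which upper-bounds the treewidth. Since G has at least one edge (e.g. h–d), it is not an edgeless graph, so tw(G) ≥ 1. Combining the bounds, tw(G) = 1.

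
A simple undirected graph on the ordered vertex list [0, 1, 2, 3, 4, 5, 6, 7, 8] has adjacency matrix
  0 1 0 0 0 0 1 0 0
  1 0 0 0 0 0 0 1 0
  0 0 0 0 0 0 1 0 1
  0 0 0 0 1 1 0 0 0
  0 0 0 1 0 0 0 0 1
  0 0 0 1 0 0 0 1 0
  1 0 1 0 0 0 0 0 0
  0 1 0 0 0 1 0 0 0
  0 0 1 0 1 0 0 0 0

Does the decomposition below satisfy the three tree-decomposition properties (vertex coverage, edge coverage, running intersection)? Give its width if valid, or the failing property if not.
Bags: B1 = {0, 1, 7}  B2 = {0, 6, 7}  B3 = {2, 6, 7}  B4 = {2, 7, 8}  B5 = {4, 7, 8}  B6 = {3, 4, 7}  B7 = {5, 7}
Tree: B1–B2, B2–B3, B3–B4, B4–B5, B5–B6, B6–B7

No — edge (3,5) lies in no bag.

A tree decomposition must satisfy three properties: every vertex lies in some bag; for every edge, both endpoints lie together in some bag; and for every vertex, the bags containing it form a connected subtree. Here edge (3,5) lies in no bag, so the decomposition is invalid.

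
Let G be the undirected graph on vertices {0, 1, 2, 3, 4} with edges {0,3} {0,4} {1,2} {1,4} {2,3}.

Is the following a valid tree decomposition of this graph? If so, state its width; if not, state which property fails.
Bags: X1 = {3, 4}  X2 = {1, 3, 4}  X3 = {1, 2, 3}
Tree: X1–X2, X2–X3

No — vertex 0 appears in no bag.

A tree decomposition must satisfy three properties: every vertex lies in some bag; for every edge, both endpoints lie together in some bag; and for every vertex, the bags containing it form a connected subtree. Here vertex 0 appears in no bag, so the decomposition is invalid.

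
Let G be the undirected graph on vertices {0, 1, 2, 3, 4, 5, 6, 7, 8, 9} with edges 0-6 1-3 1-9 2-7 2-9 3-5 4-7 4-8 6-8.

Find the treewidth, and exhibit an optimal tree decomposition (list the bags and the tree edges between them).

Every bag has size at most 2, so the width is 2 − 1 = 1 and tw(G) ≤ 1. G has an edge, so its treewidth is at least 1. Hence tw(G) = 1 exactly.

Treewidth 1.
One optimal decomposition is:
Bags: B1 = {3, 5}  B2 = {1, 3}  B3 = {1, 9}  B4 = {2, 9}  B5 = {2, 7}  B6 = {4, 7}  B7 = {4, 8}  B8 = {6, 8}  B9 = {0, 6}
Tree: B1–B2, B2–B3, B3–B4, B4–B5, B5–B6, B6–B7, B7–B8, B8–B9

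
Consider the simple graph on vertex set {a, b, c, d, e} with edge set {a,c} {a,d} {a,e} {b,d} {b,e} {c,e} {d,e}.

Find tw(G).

A width-2 tree decomposition is:
Bags: B1 = {a, d, e}  B2 = {b, d, e}  B3 = {a, c, e}
Tree: B1–B2, B1–B3
Every bag has size at most 3, so the width is 3 − 1 = 2 and tw(G) ≤ 2. For the lower bound, the 3 vertices {a, d, e} are pairwise adjacent, and any tree decomposition puts a clique entirely inside one bag — forcing width ≥ 2. Combining the bounds, tw(G) = 2.

2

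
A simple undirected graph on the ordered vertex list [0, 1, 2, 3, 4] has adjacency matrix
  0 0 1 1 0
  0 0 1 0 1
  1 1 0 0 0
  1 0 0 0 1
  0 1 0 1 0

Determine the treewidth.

2

A width-2 tree decomposition is:
Bags: B1 = {0, 2, 3}  B2 = {2, 3, 4}  B3 = {1, 2, 4}
Tree: B1–B2, B2–B3
The largest bag has 3 vertices, giving width 2; this decomposition certifies tw(G) ≤ 2. For the lower bound, G contains the cycle 2–0–3–4–1–2, so G is not a forest; only forests have treewidth ≤ 1, hence tw(G) ≥ 2. Hence tw(G) = 2 exactly.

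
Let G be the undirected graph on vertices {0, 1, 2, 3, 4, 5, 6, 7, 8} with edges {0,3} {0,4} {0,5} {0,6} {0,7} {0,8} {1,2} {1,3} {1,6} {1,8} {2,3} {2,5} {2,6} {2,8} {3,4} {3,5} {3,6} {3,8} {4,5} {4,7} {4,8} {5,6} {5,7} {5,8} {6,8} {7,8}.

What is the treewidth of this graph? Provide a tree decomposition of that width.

The largest bag has 5 vertices, giving width 4; this decomposition certifies tw(G) ≤ 4. Conversely, {1, 2, 3, 6, 8} is a clique of size 5, and the vertices of any clique must share a bag in every tree decomposition; so some bag has ≥ 5 vertices and tw(G) ≥ 4. Therefore the treewidth is 4.

Treewidth 4.
One optimal decomposition is:
Bags: B1 = {0, 3, 4, 5, 8}  B2 = {0, 3, 5, 6, 8}  B3 = {0, 4, 5, 7, 8}  B4 = {2, 3, 5, 6, 8}  B5 = {1, 2, 3, 6, 8}
Tree: B1–B2, B1–B3, B2–B4, B4–B5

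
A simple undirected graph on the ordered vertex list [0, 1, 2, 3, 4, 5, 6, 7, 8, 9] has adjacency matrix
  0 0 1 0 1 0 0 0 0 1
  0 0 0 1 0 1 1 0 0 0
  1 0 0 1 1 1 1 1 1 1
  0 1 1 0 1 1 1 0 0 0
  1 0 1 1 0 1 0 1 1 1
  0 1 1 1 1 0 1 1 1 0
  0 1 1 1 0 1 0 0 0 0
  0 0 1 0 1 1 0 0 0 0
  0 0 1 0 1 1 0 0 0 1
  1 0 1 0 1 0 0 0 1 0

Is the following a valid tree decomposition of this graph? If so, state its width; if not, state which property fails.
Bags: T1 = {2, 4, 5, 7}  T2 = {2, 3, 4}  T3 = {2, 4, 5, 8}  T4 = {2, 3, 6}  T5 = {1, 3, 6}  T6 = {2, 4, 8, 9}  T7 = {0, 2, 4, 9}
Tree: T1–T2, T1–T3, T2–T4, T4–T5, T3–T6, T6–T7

A tree decomposition must satisfy three properties: every vertex lies in some bag; for every edge, both endpoints lie together in some bag; and for every vertex, the bags containing it form a connected subtree. Here edge (5,3) lies in no bag, so the decomposition is invalid.

No — edge (5,3) lies in no bag.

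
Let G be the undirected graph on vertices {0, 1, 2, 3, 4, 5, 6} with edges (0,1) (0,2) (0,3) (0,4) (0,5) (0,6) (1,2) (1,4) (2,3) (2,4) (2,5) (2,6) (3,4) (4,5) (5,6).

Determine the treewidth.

3

A width-3 tree decomposition is:
Bags: B1 = {0, 2, 4, 5}  B2 = {0, 2, 5, 6}  B3 = {0, 2, 3, 4}  B4 = {0, 1, 2, 4}
Tree: B1–B2, B1–B3, B1–B4
Each bag holds 4 vertices, so the decomposition has width 3, which upper-bounds the treewidth. On the other hand G contains the 4-clique {0, 1, 2, 4}. A clique must lie in a single bag of any decomposition, so no decomposition can have width below 3. Hence tw(G) = 3 exactly.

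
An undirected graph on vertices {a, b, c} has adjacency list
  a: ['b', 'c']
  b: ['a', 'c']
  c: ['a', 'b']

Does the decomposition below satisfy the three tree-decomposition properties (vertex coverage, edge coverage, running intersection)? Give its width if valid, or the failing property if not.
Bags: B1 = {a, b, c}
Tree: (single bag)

Yes; width 2.

Vertex coverage: the bags together contain {a, b, c}, the full vertex set. Edge coverage: each edge of G has both endpoints in at least one bag. Running intersection: for every vertex, the bags containing it form a connected subtree. All three properties hold, so this is a valid tree decomposition of width max|bag| − 1 = 2, and hence tw(G) ≤ 2.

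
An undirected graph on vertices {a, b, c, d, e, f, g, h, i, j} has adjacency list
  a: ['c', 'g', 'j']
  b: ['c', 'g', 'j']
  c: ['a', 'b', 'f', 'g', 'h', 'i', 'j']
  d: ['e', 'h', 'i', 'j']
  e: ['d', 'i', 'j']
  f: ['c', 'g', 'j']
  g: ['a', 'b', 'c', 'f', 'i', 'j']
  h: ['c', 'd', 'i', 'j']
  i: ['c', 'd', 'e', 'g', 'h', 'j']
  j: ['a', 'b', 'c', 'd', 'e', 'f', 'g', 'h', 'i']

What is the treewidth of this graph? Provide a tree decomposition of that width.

Treewidth 3.
One optimal decomposition is:
Bags: B1 = {c, h, i, j}  B2 = {d, h, i, j}  B3 = {c, g, i, j}  B4 = {b, c, g, j}  B5 = {d, e, i, j}  B6 = {c, f, g, j}  B7 = {a, c, g, j}
Tree: B1–B2, B1–B3, B3–B4, B2–B5, B4–B6, B6–B7

Every bag has size at most 4, so the width is 4 − 1 = 3 and tw(G) ≤ 3. Conversely, {d, e, i, j} is a clique of size 4, and the vertices of any clique must share a bag in every tree decomposition; so some bag has ≥ 4 vertices and tw(G) ≥ 3. Therefore the treewidth is 3.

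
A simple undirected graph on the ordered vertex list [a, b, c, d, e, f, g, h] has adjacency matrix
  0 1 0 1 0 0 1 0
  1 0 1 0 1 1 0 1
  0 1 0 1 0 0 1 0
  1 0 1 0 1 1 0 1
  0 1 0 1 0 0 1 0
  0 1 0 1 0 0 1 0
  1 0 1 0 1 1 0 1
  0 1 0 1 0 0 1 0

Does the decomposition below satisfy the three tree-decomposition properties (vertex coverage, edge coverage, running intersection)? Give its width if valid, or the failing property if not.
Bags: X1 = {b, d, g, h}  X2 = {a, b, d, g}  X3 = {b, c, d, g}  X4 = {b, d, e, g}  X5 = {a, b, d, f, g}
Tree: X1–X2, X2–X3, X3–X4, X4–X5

No — bags containing vertex a are not connected in the tree.

A tree decomposition must satisfy three properties: every vertex lies in some bag; for every edge, both endpoints lie together in some bag; and for every vertex, the bags containing it form a connected subtree. Here bags containing vertex a are not connected in the tree, so the decomposition is invalid.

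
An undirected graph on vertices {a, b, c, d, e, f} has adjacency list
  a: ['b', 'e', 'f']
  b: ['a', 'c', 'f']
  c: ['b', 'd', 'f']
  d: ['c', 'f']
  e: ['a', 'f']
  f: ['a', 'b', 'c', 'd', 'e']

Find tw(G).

2

A width-2 tree decomposition is:
Bags: B1 = {a, e, f}  B2 = {a, b, f}  B3 = {b, c, f}  B4 = {c, d, f}
Tree: B1–B2, B2–B3, B3–B4
Every bag has size at most 3, so the width is 3 − 1 = 2 and tw(G) ≤ 2. Conversely, {c, d, f} is a clique of size 3, and the vertices of any clique must share a bag in every tree decomposition; so some bag has ≥ 3 vertices and tw(G) ≥ 2. Therefore the treewidth is 2.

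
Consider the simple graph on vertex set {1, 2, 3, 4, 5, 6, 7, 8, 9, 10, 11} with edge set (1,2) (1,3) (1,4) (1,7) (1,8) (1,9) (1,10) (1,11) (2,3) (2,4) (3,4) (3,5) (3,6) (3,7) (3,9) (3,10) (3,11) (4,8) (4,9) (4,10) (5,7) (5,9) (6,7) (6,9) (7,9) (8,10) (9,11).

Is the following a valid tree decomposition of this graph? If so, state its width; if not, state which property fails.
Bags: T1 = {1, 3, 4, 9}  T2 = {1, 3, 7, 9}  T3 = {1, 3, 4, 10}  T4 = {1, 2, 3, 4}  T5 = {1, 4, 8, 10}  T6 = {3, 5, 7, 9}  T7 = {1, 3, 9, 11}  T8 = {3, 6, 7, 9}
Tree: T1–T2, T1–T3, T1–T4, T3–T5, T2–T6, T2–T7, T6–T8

Every vertex of G appears in some bag (union = {1, 2, 3, 4, 5, 6, 7, 8, 9, 10, 11}); every edge is covered by a bag; and for each vertex v the set of bags containing v is connected in the bag tree. The decomposition is therefore valid. The largest bag has 4 vertices, so the width is 3.

Yes; width 3.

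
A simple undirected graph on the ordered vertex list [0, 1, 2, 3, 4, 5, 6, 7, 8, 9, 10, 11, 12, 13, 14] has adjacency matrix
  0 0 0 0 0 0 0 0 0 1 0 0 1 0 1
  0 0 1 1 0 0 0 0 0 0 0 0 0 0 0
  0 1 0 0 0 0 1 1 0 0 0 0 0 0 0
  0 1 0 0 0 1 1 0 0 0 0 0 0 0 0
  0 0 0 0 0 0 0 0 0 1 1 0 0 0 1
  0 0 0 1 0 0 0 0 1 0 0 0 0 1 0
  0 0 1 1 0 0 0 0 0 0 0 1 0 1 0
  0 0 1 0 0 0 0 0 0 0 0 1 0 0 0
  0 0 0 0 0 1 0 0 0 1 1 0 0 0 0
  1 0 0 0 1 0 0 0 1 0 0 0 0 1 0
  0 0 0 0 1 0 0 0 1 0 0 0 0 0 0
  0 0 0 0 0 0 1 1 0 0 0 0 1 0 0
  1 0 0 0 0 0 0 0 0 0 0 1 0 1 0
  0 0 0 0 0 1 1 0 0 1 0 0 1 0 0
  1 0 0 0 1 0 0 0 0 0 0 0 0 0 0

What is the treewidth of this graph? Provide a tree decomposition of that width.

Every bag has size at most 4, so the width is 4 − 1 = 3 and tw(G) ≤ 3. For the lower bound: the 4 vertex sets {4,10,14}, {8}, {9}, {0,5,12,13} are disjoint, each induces a connected subgraph, and every pair is joined by at least one edge of G. Contracting each set to a single vertex therefore yields K_{4} as a minor, and since treewidth is minor-monotone, tw(G) ≥ tw(K_{4}) = 3. The upper and lower bounds meet at 3, so that is the treewidth.

Treewidth 3.
One optimal decomposition is:
Bags: B1 = {4, 8, 10, 14}  B2 = {4, 8, 9, 14}  B3 = {0, 8, 9, 14}  B4 = {0, 5, 8, 9}  B5 = {0, 5, 9, 13}  B6 = {0, 5, 12, 13}  B7 = {3, 5, 12, 13}  B8 = {3, 6, 12, 13}  B9 = {3, 6, 11, 12}  B10 = {1, 3, 6, 11}  B11 = {1, 2, 6, 11}  B12 = {1, 2, 7, 11}
Tree: B1–B2, B2–B3, B3–B4, B4–B5, B5–B6, B6–B7, B7–B8, B8–B9, B9–B10, B10–B11, B11–B12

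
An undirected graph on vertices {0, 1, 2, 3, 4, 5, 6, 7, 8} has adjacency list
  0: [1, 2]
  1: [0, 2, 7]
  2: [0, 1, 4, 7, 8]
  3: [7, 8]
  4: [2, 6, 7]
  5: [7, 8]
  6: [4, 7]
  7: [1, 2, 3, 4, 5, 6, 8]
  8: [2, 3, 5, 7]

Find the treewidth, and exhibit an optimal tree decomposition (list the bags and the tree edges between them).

Treewidth 2.
One optimal decomposition is:
Bags: B1 = {2, 4, 7}  B2 = {2, 7, 8}  B3 = {5, 7, 8}  B4 = {4, 6, 7}  B5 = {1, 2, 7}  B6 = {0, 1, 2}  B7 = {3, 7, 8}
Tree: B1–B2, B2–B3, B1–B4, B1–B5, B5–B6, B3–B7

Every bag has size at most 3, so the width is 3 − 1 = 2 and tw(G) ≤ 2. Conversely, {0, 1, 2} is a clique of size 3, and the vertices of any clique must share a bag in every tree decomposition; so some bag has ≥ 3 vertices and tw(G) ≥ 2. Combining the bounds, tw(G) = 2.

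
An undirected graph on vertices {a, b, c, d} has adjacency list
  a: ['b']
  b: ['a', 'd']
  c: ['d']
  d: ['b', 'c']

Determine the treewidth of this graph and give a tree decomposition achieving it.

Every bag has size at most 2, so the width is 2 − 1 = 1 and tw(G) ≤ 1. Since G has at least one edge (e.g. a–b), it is not an edgeless graph, so tw(G) ≥ 1. Therefore the treewidth is 1.

Treewidth 1.
One such decomposition:
Bags: B1 = {a, b}  B2 = {b, d}  B3 = {c, d}
Tree: B1–B2, B2–B3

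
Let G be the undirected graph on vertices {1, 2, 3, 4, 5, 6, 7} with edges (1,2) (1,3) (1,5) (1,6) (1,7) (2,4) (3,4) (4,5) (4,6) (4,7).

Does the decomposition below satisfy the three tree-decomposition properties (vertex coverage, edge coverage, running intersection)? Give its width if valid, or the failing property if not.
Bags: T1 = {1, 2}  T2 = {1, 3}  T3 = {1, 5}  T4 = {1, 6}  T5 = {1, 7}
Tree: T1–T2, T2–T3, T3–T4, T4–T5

A tree decomposition must satisfy three properties: every vertex lies in some bag; for every edge, both endpoints lie together in some bag; and for every vertex, the bags containing it form a connected subtree. Here vertex 4 appears in no bag, so the decomposition is invalid.

No — vertex 4 appears in no bag.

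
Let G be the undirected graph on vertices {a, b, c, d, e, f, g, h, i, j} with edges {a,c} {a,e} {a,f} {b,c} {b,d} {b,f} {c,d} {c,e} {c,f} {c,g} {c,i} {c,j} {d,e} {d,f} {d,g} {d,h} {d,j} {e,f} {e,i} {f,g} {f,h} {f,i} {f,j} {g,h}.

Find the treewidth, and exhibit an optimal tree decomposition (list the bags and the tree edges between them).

Treewidth 3.
One such decomposition:
Bags: B1 = {b, c, d, f}  B2 = {c, d, f, g}  B3 = {c, d, e, f}  B4 = {c, e, f, i}  B5 = {d, f, g, h}  B6 = {a, c, e, f}  B7 = {c, d, f, j}
Tree: B1–B2, B2–B3, B3–B4, B2–B5, B4–B6, B1–B7

Every bag has size at most 4, so the width is 4 − 1 = 3 and tw(G) ≤ 3. For the lower bound, the 4 vertices {d, f, g, h} are pairwise adjacent, and any tree decomposition puts a clique entirely inside one bag — forcing width ≥ 3. The upper and lower bounds meet at 3, so that is the treewidth.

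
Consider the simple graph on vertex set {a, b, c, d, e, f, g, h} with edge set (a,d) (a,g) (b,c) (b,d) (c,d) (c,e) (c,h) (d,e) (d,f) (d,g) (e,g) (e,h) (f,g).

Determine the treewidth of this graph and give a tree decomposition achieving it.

Treewidth 2.
One optimal decomposition is:
Bags: B1 = {d, e, g}  B2 = {a, d, g}  B3 = {c, d, e}  B4 = {b, c, d}  B5 = {c, e, h}  B6 = {d, f, g}
Tree: B1–B2, B1–B3, B3–B4, B3–B5, B2–B6

The largest bag has 3 vertices, giving width 2; this decomposition certifies tw(G) ≤ 2. For the lower bound, the 3 vertices {d, e, g} are pairwise adjacent, and any tree decomposition puts a clique entirely inside one bag — forcing width ≥ 2. Hence tw(G) = 2 exactly.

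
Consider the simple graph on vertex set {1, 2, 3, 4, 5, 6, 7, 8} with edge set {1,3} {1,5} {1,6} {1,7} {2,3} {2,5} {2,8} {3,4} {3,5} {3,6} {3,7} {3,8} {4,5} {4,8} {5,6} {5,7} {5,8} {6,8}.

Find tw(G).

A width-3 tree decomposition is:
Bags: B1 = {3, 4, 5, 8}  B2 = {2, 3, 5, 8}  B3 = {3, 5, 6, 8}  B4 = {1, 3, 5, 6}  B5 = {1, 3, 5, 7}
Tree: B1–B2, B2–B3, B3–B4, B4–B5
Each bag holds 4 vertices, so the decomposition has width 3, which upper-bounds the treewidth. On the other hand G contains the 4-clique {2, 3, 5, 8}. A clique must lie in a single bag of any decomposition, so no decomposition can have width below 3. Therefore the treewidth is 3.

3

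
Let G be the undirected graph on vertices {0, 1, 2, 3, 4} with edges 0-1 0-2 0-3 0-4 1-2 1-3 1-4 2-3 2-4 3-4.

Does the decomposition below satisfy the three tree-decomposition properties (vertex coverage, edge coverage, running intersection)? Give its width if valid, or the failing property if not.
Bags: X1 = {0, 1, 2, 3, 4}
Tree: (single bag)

Checking the three conditions: (i) the bags cover all of {0, 1, 2, 3, 4}; (ii) for each edge, some bag contains both endpoints; (iii) the bags containing any fixed vertex form a subtree. All hold, so the decomposition is valid with width 5 − 1 = 4.

Yes; width 4.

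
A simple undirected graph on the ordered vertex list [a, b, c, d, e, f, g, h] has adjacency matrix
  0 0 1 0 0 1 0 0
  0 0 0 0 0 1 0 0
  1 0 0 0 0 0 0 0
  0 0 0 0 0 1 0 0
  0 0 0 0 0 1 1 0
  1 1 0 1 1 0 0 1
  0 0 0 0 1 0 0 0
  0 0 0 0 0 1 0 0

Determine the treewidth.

1

A width-1 tree decomposition is:
Bags: B1 = {f, h}  B2 = {e, f}  B3 = {a, f}  B4 = {e, g}  B5 = {b, f}  B6 = {a, c}  B7 = {d, f}
Tree: B1–B2, B2–B3, B2–B4, B2–B5, B3–B6, B3–B7
Every bag has size at most 2, so the width is 2 − 1 = 1 and tw(G) ≤ 1. Any graph with an edge has treewidth ≥ 1, and G has the edge f–h. The upper and lower bounds meet at 1, so that is the treewidth.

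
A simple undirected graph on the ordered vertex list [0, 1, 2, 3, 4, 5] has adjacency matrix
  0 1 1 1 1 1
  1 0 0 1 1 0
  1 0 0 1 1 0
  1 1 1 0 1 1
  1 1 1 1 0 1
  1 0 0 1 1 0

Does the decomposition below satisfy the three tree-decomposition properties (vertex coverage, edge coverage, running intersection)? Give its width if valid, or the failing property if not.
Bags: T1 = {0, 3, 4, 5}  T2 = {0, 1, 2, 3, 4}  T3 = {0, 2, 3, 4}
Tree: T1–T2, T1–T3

A tree decomposition must satisfy three properties: every vertex lies in some bag; for every edge, both endpoints lie together in some bag; and for every vertex, the bags containing it form a connected subtree. Here bags containing vertex 2 are not connected in the tree, so the decomposition is invalid.

No — bags containing vertex 2 are not connected in the tree.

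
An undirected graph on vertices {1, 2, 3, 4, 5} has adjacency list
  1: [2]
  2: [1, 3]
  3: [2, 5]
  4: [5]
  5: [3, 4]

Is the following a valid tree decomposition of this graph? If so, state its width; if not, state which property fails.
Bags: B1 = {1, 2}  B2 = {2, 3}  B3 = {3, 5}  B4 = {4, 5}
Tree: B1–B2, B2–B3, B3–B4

Checking the three conditions: (i) the bags cover all of {1, 2, 3, 4, 5}; (ii) for each edge, some bag contains both endpoints; (iii) the bags containing any fixed vertex form a subtree. All hold, so the decomposition is valid with width 2 − 1 = 1.

Yes; width 1.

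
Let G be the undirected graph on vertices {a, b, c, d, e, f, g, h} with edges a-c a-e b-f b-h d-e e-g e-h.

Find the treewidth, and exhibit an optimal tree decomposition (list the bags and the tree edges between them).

Each bag holds 2 vertices, so the decomposition has width 1, which upper-bounds the treewidth. Any graph with an edge has treewidth ≥ 1, and G has the edge e–a. Therefore the treewidth is 1.

Treewidth 1.
Bags: B1 = {a, e}  B2 = {e, g}  B3 = {e, h}  B4 = {d, e}  B5 = {b, h}  B6 = {a, c}  B7 = {b, f}
Tree: B1–B2, B1–B3, B2–B4, B3–B5, B1–B6, B5–B7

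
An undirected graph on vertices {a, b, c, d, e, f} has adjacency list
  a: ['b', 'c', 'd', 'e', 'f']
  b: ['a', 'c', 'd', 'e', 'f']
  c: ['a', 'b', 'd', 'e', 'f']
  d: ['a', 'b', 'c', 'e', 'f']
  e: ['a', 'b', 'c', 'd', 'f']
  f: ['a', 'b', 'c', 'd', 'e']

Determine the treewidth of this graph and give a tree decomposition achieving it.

Treewidth 5.
One such decomposition:
Bags: B1 = {a, b, c, d, e, f}
Tree: (single bag)

With just one bag of size 6, the width is 6 − 1 = 5, so tw(G) ≤ 5. For the lower bound, the 6 vertices {a, b, c, d, e, f} are pairwise adjacent, and any tree decomposition puts a clique entirely inside one bag — forcing width ≥ 5. Therefore the treewidth is 5.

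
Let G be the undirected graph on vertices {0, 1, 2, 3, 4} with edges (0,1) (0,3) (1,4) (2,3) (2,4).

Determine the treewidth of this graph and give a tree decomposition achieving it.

The largest bag has 3 vertices, giving width 2; this decomposition certifies tw(G) ≤ 2. For the lower bound, G contains the cycle 2–4–1–0–3–2, so G is not a forest; only forests have treewidth ≤ 1, hence tw(G) ≥ 2. Combining the bounds, tw(G) = 2.

Treewidth 2.
Bags: B1 = {1, 2, 4}  B2 = {0, 1, 2}  B3 = {0, 2, 3}
Tree: B1–B2, B2–B3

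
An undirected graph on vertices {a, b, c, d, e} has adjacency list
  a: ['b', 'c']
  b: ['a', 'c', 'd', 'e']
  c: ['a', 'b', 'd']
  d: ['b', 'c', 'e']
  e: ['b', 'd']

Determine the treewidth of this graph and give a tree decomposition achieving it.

The largest bag has 3 vertices, giving width 2; this decomposition certifies tw(G) ≤ 2. Conversely, {b, d, e} is a clique of size 3, and the vertices of any clique must share a bag in every tree decomposition; so some bag has ≥ 3 vertices and tw(G) ≥ 2. Combining the bounds, tw(G) = 2.

Treewidth 2.
Bags: B1 = {b, c, d}  B2 = {b, d, e}  B3 = {a, b, c}
Tree: B1–B2, B1–B3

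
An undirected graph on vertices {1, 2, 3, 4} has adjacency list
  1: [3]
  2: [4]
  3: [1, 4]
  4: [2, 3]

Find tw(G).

1

A width-1 tree decomposition is:
Bags: B1 = {1, 3}  B2 = {3, 4}  B3 = {2, 4}
Tree: B1–B2, B2–B3
The largest bag has 2 vertices, giving width 1; this decomposition certifies tw(G) ≤ 1. Since G has at least one edge (e.g. 1–3), it is not an edgeless graph, so tw(G) ≥ 1. Therefore the treewidth is 1.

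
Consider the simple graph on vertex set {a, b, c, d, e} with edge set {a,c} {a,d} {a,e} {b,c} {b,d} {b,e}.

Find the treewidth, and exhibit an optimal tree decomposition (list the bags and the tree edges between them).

The largest bag has 3 vertices, giving width 2; this decomposition certifies tw(G) ≤ 2. For the lower bound, G contains the cycle c–b–d–a–c, so G is not a forest; only forests have treewidth ≤ 1, hence tw(G) ≥ 2. Hence tw(G) = 2 exactly.

Treewidth 2.
Bags: B1 = {a, b, c}  B2 = {a, b, d}  B3 = {a, b, e}
Tree: B1–B2, B2–B3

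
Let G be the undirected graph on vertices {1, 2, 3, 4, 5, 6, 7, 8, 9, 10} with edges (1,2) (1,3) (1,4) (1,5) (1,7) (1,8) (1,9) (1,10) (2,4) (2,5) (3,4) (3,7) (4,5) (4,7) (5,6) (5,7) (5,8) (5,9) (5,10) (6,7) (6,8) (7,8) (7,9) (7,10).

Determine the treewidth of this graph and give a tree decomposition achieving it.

Treewidth 3.
One such decomposition:
Bags: B1 = {1, 5, 7, 8}  B2 = {1, 4, 5, 7}  B3 = {1, 5, 7, 10}  B4 = {1, 2, 4, 5}  B5 = {1, 5, 7, 9}  B6 = {5, 6, 7, 8}  B7 = {1, 3, 4, 7}
Tree: B1–B2, B2–B3, B2–B4, B1–B5, B1–B6, B2–B7

The largest bag has 4 vertices, giving width 3; this decomposition certifies tw(G) ≤ 3. For the lower bound, the 4 vertices {1, 3, 4, 7} are pairwise adjacent, and any tree decomposition puts a clique entirely inside one bag — forcing width ≥ 3. Therefore the treewidth is 3.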